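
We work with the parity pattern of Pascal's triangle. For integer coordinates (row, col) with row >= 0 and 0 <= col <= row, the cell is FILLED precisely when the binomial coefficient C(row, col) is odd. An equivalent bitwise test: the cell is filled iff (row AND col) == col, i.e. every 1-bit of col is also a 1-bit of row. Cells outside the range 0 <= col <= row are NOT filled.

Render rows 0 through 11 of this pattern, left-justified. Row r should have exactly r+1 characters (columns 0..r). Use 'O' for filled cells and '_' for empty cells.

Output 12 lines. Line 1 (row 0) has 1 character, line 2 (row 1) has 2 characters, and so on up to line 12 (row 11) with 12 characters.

r0=0: O
r1=1: OO
r2=10: O_O
r3=11: OOOO
r4=100: O___O
r5=101: OO__OO
r6=110: O_O_O_O
r7=111: OOOOOOOO
r8=1000: O_______O
r9=1001: OO______OO
r10=1010: O_O_____O_O
r11=1011: OOOO____OOOO

Answer: O
OO
O_O
OOOO
O___O
OO__OO
O_O_O_O
OOOOOOOO
O_______O
OO______OO
O_O_____O_O
OOOO____OOOO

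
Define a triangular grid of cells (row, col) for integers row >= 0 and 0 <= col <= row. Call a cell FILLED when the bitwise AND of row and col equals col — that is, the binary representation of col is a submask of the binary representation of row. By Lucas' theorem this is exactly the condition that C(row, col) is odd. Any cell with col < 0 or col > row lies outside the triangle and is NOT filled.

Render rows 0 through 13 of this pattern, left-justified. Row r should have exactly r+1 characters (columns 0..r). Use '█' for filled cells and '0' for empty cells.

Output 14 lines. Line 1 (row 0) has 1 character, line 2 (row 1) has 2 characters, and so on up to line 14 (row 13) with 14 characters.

r0=0: █
r1=1: ██
r2=10: █0█
r3=11: ████
r4=100: █000█
r5=101: ██00██
r6=110: █0█0█0█
r7=111: ████████
r8=1000: █0000000█
r9=1001: ██000000██
r10=1010: █0█00000█0█
r11=1011: ████0000████
r12=1100: █000█000█000█
r13=1101: ██00██00██00██

Answer: █
██
█0█
████
█000█
██00██
█0█0█0█
████████
█0000000█
██000000██
█0█00000█0█
████0000████
█000█000█000█
██00██00██00██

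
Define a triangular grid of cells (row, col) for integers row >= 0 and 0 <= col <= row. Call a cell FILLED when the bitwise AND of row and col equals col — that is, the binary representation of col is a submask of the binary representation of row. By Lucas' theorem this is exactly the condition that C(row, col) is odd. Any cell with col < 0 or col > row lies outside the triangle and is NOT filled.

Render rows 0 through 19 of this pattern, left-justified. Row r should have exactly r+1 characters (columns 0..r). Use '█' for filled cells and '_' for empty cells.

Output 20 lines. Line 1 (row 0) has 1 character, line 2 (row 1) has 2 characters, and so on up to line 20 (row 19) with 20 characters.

Answer: █
██
█_█
████
█___█
██__██
█_█_█_█
████████
█_______█
██______██
█_█_____█_█
████____████
█___█___█___█
██__██__██__██
█_█_█_█_█_█_█_█
████████████████
█_______________█
██______________██
█_█_____________█_█
████____________████

Derivation:
r0=0: █
r1=1: ██
r2=10: █_█
r3=11: ████
r4=100: █___█
r5=101: ██__██
r6=110: █_█_█_█
r7=111: ████████
r8=1000: █_______█
r9=1001: ██______██
r10=1010: █_█_____█_█
r11=1011: ████____████
r12=1100: █___█___█___█
r13=1101: ██__██__██__██
r14=1110: █_█_█_█_█_█_█_█
r15=1111: ████████████████
r16=10000: █_______________█
r17=10001: ██______________██
r18=10010: █_█_____________█_█
r19=10011: ████____________████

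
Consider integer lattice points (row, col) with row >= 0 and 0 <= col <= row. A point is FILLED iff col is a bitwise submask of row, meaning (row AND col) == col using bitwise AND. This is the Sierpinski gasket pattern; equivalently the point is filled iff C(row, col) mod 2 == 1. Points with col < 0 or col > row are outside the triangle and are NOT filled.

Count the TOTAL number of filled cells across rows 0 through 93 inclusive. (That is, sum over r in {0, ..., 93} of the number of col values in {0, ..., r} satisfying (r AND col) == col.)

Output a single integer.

Answer: 1119

Derivation:
r0=0 pc0: +1 =1
r1=1 pc1: +2 =3
r2=10 pc1: +2 =5
r3=11 pc2: +4 =9
r4=100 pc1: +2 =11
r5=101 pc2: +4 =15
r6=110 pc2: +4 =19
r7=111 pc3: +8 =27
r8=1000 pc1: +2 =29
r9=1001 pc2: +4 =33
r10=1010 pc2: +4 =37
r11=1011 pc3: +8 =45
r12=1100 pc2: +4 =49
r13=1101 pc3: +8 =57
r14=1110 pc3: +8 =65
r15=1111 pc4: +16 =81
r16=10000 pc1: +2 =83
r17=10001 pc2: +4 =87
r18=10010 pc2: +4 =91
r19=10011 pc3: +8 =99
r20=10100 pc2: +4 =103
r21=10101 pc3: +8 =111
r22=10110 pc3: +8 =119
r23=10111 pc4: +16 =135
r24=11000 pc2: +4 =139
r25=11001 pc3: +8 =147
r26=11010 pc3: +8 =155
r27=11011 pc4: +16 =171
r28=11100 pc3: +8 =179
r29=11101 pc4: +16 =195
r30=11110 pc4: +16 =211
r31=11111 pc5: +32 =243
r32=100000 pc1: +2 =245
r33=100001 pc2: +4 =249
r34=100010 pc2: +4 =253
r35=100011 pc3: +8 =261
r36=100100 pc2: +4 =265
r37=100101 pc3: +8 =273
r38=100110 pc3: +8 =281
r39=100111 pc4: +16 =297
r40=101000 pc2: +4 =301
r41=101001 pc3: +8 =309
r42=101010 pc3: +8 =317
r43=101011 pc4: +16 =333
r44=101100 pc3: +8 =341
r45=101101 pc4: +16 =357
r46=101110 pc4: +16 =373
r47=101111 pc5: +32 =405
r48=110000 pc2: +4 =409
r49=110001 pc3: +8 =417
r50=110010 pc3: +8 =425
r51=110011 pc4: +16 =441
r52=110100 pc3: +8 =449
r53=110101 pc4: +16 =465
r54=110110 pc4: +16 =481
r55=110111 pc5: +32 =513
r56=111000 pc3: +8 =521
r57=111001 pc4: +16 =537
r58=111010 pc4: +16 =553
r59=111011 pc5: +32 =585
r60=111100 pc4: +16 =601
r61=111101 pc5: +32 =633
r62=111110 pc5: +32 =665
r63=111111 pc6: +64 =729
r64=1000000 pc1: +2 =731
r65=1000001 pc2: +4 =735
r66=1000010 pc2: +4 =739
r67=1000011 pc3: +8 =747
r68=1000100 pc2: +4 =751
r69=1000101 pc3: +8 =759
r70=1000110 pc3: +8 =767
r71=1000111 pc4: +16 =783
r72=1001000 pc2: +4 =787
r73=1001001 pc3: +8 =795
r74=1001010 pc3: +8 =803
r75=1001011 pc4: +16 =819
r76=1001100 pc3: +8 =827
r77=1001101 pc4: +16 =843
r78=1001110 pc4: +16 =859
r79=1001111 pc5: +32 =891
r80=1010000 pc2: +4 =895
r81=1010001 pc3: +8 =903
r82=1010010 pc3: +8 =911
r83=1010011 pc4: +16 =927
r84=1010100 pc3: +8 =935
r85=1010101 pc4: +16 =951
r86=1010110 pc4: +16 =967
r87=1010111 pc5: +32 =999
r88=1011000 pc3: +8 =1007
r89=1011001 pc4: +16 =1023
r90=1011010 pc4: +16 =1039
r91=1011011 pc5: +32 =1071
r92=1011100 pc4: +16 =1087
r93=1011101 pc5: +32 =1119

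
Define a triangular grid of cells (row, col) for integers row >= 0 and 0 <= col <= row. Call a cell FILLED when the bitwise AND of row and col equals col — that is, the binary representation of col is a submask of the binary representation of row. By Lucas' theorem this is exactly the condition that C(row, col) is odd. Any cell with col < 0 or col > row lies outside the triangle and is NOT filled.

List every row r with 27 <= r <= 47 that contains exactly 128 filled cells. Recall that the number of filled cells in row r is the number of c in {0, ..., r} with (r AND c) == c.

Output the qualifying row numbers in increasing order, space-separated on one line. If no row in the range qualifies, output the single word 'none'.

Answer: none

Derivation:
Row r has 2^popcount(r) filled cells, so we need popcount(r) = log2(128) = 7.
Scan r = 27..47 and keep those with exactly 7 one-bits:
r=27=11011 popcount=4 -> skip
r=28=11100 popcount=3 -> skip
r=29=11101 popcount=4 -> skip
r=30=11110 popcount=4 -> skip
r=31=11111 popcount=5 -> skip
r=32=100000 popcount=1 -> skip
r=33=100001 popcount=2 -> skip
r=34=100010 popcount=2 -> skip
r=35=100011 popcount=3 -> skip
r=36=100100 popcount=2 -> skip
r=37=100101 popcount=3 -> skip
r=38=100110 popcount=3 -> skip
r=39=100111 popcount=4 -> skip
r=40=101000 popcount=2 -> skip
r=41=101001 popcount=3 -> skip
r=42=101010 popcount=3 -> skip
r=43=101011 popcount=4 -> skip
r=44=101100 popcount=3 -> skip
r=45=101101 popcount=4 -> skip
r=46=101110 popcount=4 -> skip
r=47=101111 popcount=5 -> skip
Kept rows: none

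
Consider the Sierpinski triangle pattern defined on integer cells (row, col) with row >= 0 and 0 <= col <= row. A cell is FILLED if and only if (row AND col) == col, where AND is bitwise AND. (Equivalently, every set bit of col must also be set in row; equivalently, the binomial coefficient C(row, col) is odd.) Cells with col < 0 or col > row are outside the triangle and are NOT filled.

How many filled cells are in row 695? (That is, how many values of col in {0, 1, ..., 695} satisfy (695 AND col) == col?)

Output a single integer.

695 in binary = 1010110111
popcount(695) = number of 1-bits in 1010110111 = 7
A col c satisfies (695 AND c) == c iff every set bit of c is also set in 695; each of the 7 set bits of 695 can independently be on or off in c.
count = 2^7 = 128

Answer: 128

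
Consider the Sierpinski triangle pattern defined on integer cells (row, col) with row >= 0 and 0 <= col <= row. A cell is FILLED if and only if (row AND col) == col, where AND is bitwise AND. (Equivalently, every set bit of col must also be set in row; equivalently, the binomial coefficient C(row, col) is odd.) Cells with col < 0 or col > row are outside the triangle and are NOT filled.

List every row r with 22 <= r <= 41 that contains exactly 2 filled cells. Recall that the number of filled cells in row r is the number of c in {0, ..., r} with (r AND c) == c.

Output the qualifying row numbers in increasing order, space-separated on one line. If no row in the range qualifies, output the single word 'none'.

Answer: 32

Derivation:
Row r has 2^popcount(r) filled cells, so we need popcount(r) = log2(2) = 1.
Scan r = 22..41 and keep those with exactly 1 one-bits:
r=22=10110 popcount=3 -> skip
r=23=10111 popcount=4 -> skip
r=24=11000 popcount=2 -> skip
r=25=11001 popcount=3 -> skip
r=26=11010 popcount=3 -> skip
r=27=11011 popcount=4 -> skip
r=28=11100 popcount=3 -> skip
r=29=11101 popcount=4 -> skip
r=30=11110 popcount=4 -> skip
r=31=11111 popcount=5 -> skip
r=32=100000 popcount=1 -> KEEP
r=33=100001 popcount=2 -> skip
r=34=100010 popcount=2 -> skip
r=35=100011 popcount=3 -> skip
r=36=100100 popcount=2 -> skip
r=37=100101 popcount=3 -> skip
r=38=100110 popcount=3 -> skip
r=39=100111 popcount=4 -> skip
r=40=101000 popcount=2 -> skip
r=41=101001 popcount=3 -> skip
Kept rows: 32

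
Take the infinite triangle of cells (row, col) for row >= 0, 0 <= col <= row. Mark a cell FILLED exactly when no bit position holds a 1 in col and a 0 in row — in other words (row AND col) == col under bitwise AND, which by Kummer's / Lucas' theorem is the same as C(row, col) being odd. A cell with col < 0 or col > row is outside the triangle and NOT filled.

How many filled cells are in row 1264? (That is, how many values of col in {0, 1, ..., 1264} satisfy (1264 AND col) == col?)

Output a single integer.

1264 in binary = 10011110000
popcount(1264) = number of 1-bits in 10011110000 = 5
A col c satisfies (1264 AND c) == c iff every set bit of c is also set in 1264; each of the 5 set bits of 1264 can independently be on or off in c.
count = 2^5 = 32

Answer: 32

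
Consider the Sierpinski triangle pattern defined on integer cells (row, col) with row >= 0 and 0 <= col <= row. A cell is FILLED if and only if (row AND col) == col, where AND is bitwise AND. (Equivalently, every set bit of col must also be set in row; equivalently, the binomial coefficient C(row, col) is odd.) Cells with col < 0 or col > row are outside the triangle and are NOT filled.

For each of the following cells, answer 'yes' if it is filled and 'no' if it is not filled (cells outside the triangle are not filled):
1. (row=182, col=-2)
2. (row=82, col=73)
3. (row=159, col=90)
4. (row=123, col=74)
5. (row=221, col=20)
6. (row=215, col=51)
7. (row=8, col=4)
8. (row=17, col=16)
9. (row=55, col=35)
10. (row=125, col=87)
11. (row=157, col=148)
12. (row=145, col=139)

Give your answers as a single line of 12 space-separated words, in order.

Answer: no no no yes yes no no yes yes no yes no

Derivation:
(182,-2): col outside [0, 182] -> not filled
(82,73): row=0b1010010, col=0b1001001, row AND col = 0b1000000 = 64; 64 != 73 -> empty
(159,90): row=0b10011111, col=0b1011010, row AND col = 0b11010 = 26; 26 != 90 -> empty
(123,74): row=0b1111011, col=0b1001010, row AND col = 0b1001010 = 74; 74 == 74 -> filled
(221,20): row=0b11011101, col=0b10100, row AND col = 0b10100 = 20; 20 == 20 -> filled
(215,51): row=0b11010111, col=0b110011, row AND col = 0b10011 = 19; 19 != 51 -> empty
(8,4): row=0b1000, col=0b100, row AND col = 0b0 = 0; 0 != 4 -> empty
(17,16): row=0b10001, col=0b10000, row AND col = 0b10000 = 16; 16 == 16 -> filled
(55,35): row=0b110111, col=0b100011, row AND col = 0b100011 = 35; 35 == 35 -> filled
(125,87): row=0b1111101, col=0b1010111, row AND col = 0b1010101 = 85; 85 != 87 -> empty
(157,148): row=0b10011101, col=0b10010100, row AND col = 0b10010100 = 148; 148 == 148 -> filled
(145,139): row=0b10010001, col=0b10001011, row AND col = 0b10000001 = 129; 129 != 139 -> empty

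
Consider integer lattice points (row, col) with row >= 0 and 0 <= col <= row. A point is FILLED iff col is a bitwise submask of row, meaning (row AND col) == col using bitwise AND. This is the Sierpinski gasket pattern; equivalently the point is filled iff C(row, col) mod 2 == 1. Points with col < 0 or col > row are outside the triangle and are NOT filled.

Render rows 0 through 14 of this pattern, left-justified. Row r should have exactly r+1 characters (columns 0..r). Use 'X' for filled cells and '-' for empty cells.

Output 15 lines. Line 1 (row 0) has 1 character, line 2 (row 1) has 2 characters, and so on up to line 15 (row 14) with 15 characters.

r0=0: X
r1=1: XX
r2=10: X-X
r3=11: XXXX
r4=100: X---X
r5=101: XX--XX
r6=110: X-X-X-X
r7=111: XXXXXXXX
r8=1000: X-------X
r9=1001: XX------XX
r10=1010: X-X-----X-X
r11=1011: XXXX----XXXX
r12=1100: X---X---X---X
r13=1101: XX--XX--XX--XX
r14=1110: X-X-X-X-X-X-X-X

Answer: X
XX
X-X
XXXX
X---X
XX--XX
X-X-X-X
XXXXXXXX
X-------X
XX------XX
X-X-----X-X
XXXX----XXXX
X---X---X---X
XX--XX--XX--XX
X-X-X-X-X-X-X-X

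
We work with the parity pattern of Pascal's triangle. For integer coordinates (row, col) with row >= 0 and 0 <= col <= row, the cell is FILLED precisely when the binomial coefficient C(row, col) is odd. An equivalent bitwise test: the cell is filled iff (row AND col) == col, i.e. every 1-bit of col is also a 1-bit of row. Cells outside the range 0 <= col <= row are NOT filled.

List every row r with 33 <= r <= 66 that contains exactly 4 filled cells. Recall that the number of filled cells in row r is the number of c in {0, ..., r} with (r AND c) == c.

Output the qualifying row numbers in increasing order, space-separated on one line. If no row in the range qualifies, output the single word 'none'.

Answer: 33 34 36 40 48 65 66

Derivation:
Row r has 2^popcount(r) filled cells, so we need popcount(r) = log2(4) = 2.
Scan r = 33..66 and keep those with exactly 2 one-bits:
r=33=100001 popcount=2 -> KEEP
r=34=100010 popcount=2 -> KEEP
r=35=100011 popcount=3 -> skip
r=36=100100 popcount=2 -> KEEP
r=37=100101 popcount=3 -> skip
r=38=100110 popcount=3 -> skip
r=39=100111 popcount=4 -> skip
r=40=101000 popcount=2 -> KEEP
r=41=101001 popcount=3 -> skip
r=42=101010 popcount=3 -> skip
r=43=101011 popcount=4 -> skip
r=44=101100 popcount=3 -> skip
r=45=101101 popcount=4 -> skip
r=46=101110 popcount=4 -> skip
r=47=101111 popcount=5 -> skip
r=48=110000 popcount=2 -> KEEP
r=49=110001 popcount=3 -> skip
r=50=110010 popcount=3 -> skip
r=51=110011 popcount=4 -> skip
r=52=110100 popcount=3 -> skip
r=53=110101 popcount=4 -> skip
r=54=110110 popcount=4 -> skip
r=55=110111 popcount=5 -> skip
r=56=111000 popcount=3 -> skip
r=57=111001 popcount=4 -> skip
r=58=111010 popcount=4 -> skip
r=59=111011 popcount=5 -> skip
r=60=111100 popcount=4 -> skip
r=61=111101 popcount=5 -> skip
r=62=111110 popcount=5 -> skip
r=63=111111 popcount=6 -> skip
r=64=1000000 popcount=1 -> skip
r=65=1000001 popcount=2 -> KEEP
r=66=1000010 popcount=2 -> KEEP
Kept rows: 33 34 36 40 48 65 66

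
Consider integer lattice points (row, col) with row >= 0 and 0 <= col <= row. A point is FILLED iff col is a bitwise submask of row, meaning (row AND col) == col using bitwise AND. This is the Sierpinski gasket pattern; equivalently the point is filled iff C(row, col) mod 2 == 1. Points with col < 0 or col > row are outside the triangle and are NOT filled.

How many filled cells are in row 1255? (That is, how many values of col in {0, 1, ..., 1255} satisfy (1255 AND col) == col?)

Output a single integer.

1255 in binary = 10011100111
popcount(1255) = number of 1-bits in 10011100111 = 7
A col c satisfies (1255 AND c) == c iff every set bit of c is also set in 1255; each of the 7 set bits of 1255 can independently be on or off in c.
count = 2^7 = 128

Answer: 128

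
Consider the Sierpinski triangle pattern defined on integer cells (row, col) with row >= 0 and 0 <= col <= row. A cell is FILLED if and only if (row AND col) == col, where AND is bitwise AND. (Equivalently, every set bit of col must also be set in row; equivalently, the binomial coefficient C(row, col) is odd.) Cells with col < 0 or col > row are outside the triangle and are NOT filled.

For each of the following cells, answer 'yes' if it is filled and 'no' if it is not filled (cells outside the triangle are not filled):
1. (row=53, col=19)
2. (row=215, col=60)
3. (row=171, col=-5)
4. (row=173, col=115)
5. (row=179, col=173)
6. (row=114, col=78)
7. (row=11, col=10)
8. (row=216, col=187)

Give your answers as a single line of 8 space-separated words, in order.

Answer: no no no no no no yes no

Derivation:
(53,19): row=0b110101, col=0b10011, row AND col = 0b10001 = 17; 17 != 19 -> empty
(215,60): row=0b11010111, col=0b111100, row AND col = 0b10100 = 20; 20 != 60 -> empty
(171,-5): col outside [0, 171] -> not filled
(173,115): row=0b10101101, col=0b1110011, row AND col = 0b100001 = 33; 33 != 115 -> empty
(179,173): row=0b10110011, col=0b10101101, row AND col = 0b10100001 = 161; 161 != 173 -> empty
(114,78): row=0b1110010, col=0b1001110, row AND col = 0b1000010 = 66; 66 != 78 -> empty
(11,10): row=0b1011, col=0b1010, row AND col = 0b1010 = 10; 10 == 10 -> filled
(216,187): row=0b11011000, col=0b10111011, row AND col = 0b10011000 = 152; 152 != 187 -> empty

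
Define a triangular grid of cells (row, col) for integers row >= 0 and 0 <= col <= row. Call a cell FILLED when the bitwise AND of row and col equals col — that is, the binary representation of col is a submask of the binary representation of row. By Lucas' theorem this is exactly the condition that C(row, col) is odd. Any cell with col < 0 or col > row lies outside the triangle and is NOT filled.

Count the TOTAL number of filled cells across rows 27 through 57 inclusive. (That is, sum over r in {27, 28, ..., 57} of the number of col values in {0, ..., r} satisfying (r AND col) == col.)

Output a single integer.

Answer: 382

Derivation:
r27=11011 pc4: +16 =16
r28=11100 pc3: +8 =24
r29=11101 pc4: +16 =40
r30=11110 pc4: +16 =56
r31=11111 pc5: +32 =88
r32=100000 pc1: +2 =90
r33=100001 pc2: +4 =94
r34=100010 pc2: +4 =98
r35=100011 pc3: +8 =106
r36=100100 pc2: +4 =110
r37=100101 pc3: +8 =118
r38=100110 pc3: +8 =126
r39=100111 pc4: +16 =142
r40=101000 pc2: +4 =146
r41=101001 pc3: +8 =154
r42=101010 pc3: +8 =162
r43=101011 pc4: +16 =178
r44=101100 pc3: +8 =186
r45=101101 pc4: +16 =202
r46=101110 pc4: +16 =218
r47=101111 pc5: +32 =250
r48=110000 pc2: +4 =254
r49=110001 pc3: +8 =262
r50=110010 pc3: +8 =270
r51=110011 pc4: +16 =286
r52=110100 pc3: +8 =294
r53=110101 pc4: +16 =310
r54=110110 pc4: +16 =326
r55=110111 pc5: +32 =358
r56=111000 pc3: +8 =366
r57=111001 pc4: +16 =382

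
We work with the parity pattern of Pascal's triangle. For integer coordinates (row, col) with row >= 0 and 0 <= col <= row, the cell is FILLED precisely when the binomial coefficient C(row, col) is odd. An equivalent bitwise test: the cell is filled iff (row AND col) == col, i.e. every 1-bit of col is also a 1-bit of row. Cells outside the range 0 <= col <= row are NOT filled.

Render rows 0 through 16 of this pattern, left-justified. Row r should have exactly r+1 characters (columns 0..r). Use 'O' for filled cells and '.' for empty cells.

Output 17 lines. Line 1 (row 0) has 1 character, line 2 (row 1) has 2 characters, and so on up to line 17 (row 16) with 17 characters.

Answer: O
OO
O.O
OOOO
O...O
OO..OO
O.O.O.O
OOOOOOOO
O.......O
OO......OO
O.O.....O.O
OOOO....OOOO
O...O...O...O
OO..OO..OO..OO
O.O.O.O.O.O.O.O
OOOOOOOOOOOOOOOO
O...............O

Derivation:
r0=0: O
r1=1: OO
r2=10: O.O
r3=11: OOOO
r4=100: O...O
r5=101: OO..OO
r6=110: O.O.O.O
r7=111: OOOOOOOO
r8=1000: O.......O
r9=1001: OO......OO
r10=1010: O.O.....O.O
r11=1011: OOOO....OOOO
r12=1100: O...O...O...O
r13=1101: OO..OO..OO..OO
r14=1110: O.O.O.O.O.O.O.O
r15=1111: OOOOOOOOOOOOOOOO
r16=10000: O...............O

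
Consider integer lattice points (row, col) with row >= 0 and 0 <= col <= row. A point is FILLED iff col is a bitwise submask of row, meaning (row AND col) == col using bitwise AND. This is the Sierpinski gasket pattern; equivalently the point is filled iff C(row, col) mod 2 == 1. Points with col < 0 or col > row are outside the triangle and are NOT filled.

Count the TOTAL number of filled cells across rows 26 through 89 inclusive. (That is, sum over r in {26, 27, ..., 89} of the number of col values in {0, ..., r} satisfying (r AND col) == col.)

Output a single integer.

Answer: 876

Derivation:
r26=11010 pc3: +8 =8
r27=11011 pc4: +16 =24
r28=11100 pc3: +8 =32
r29=11101 pc4: +16 =48
r30=11110 pc4: +16 =64
r31=11111 pc5: +32 =96
r32=100000 pc1: +2 =98
r33=100001 pc2: +4 =102
r34=100010 pc2: +4 =106
r35=100011 pc3: +8 =114
r36=100100 pc2: +4 =118
r37=100101 pc3: +8 =126
r38=100110 pc3: +8 =134
r39=100111 pc4: +16 =150
r40=101000 pc2: +4 =154
r41=101001 pc3: +8 =162
r42=101010 pc3: +8 =170
r43=101011 pc4: +16 =186
r44=101100 pc3: +8 =194
r45=101101 pc4: +16 =210
r46=101110 pc4: +16 =226
r47=101111 pc5: +32 =258
r48=110000 pc2: +4 =262
r49=110001 pc3: +8 =270
r50=110010 pc3: +8 =278
r51=110011 pc4: +16 =294
r52=110100 pc3: +8 =302
r53=110101 pc4: +16 =318
r54=110110 pc4: +16 =334
r55=110111 pc5: +32 =366
r56=111000 pc3: +8 =374
r57=111001 pc4: +16 =390
r58=111010 pc4: +16 =406
r59=111011 pc5: +32 =438
r60=111100 pc4: +16 =454
r61=111101 pc5: +32 =486
r62=111110 pc5: +32 =518
r63=111111 pc6: +64 =582
r64=1000000 pc1: +2 =584
r65=1000001 pc2: +4 =588
r66=1000010 pc2: +4 =592
r67=1000011 pc3: +8 =600
r68=1000100 pc2: +4 =604
r69=1000101 pc3: +8 =612
r70=1000110 pc3: +8 =620
r71=1000111 pc4: +16 =636
r72=1001000 pc2: +4 =640
r73=1001001 pc3: +8 =648
r74=1001010 pc3: +8 =656
r75=1001011 pc4: +16 =672
r76=1001100 pc3: +8 =680
r77=1001101 pc4: +16 =696
r78=1001110 pc4: +16 =712
r79=1001111 pc5: +32 =744
r80=1010000 pc2: +4 =748
r81=1010001 pc3: +8 =756
r82=1010010 pc3: +8 =764
r83=1010011 pc4: +16 =780
r84=1010100 pc3: +8 =788
r85=1010101 pc4: +16 =804
r86=1010110 pc4: +16 =820
r87=1010111 pc5: +32 =852
r88=1011000 pc3: +8 =860
r89=1011001 pc4: +16 =876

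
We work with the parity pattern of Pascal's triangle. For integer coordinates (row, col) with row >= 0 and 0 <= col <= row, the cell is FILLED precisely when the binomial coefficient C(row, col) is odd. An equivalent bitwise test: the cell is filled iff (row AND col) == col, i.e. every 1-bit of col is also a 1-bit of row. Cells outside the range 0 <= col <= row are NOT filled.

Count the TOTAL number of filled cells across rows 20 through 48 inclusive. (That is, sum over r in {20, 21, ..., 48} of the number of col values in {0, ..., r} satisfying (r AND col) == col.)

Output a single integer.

Answer: 310

Derivation:
r20=10100 pc2: +4 =4
r21=10101 pc3: +8 =12
r22=10110 pc3: +8 =20
r23=10111 pc4: +16 =36
r24=11000 pc2: +4 =40
r25=11001 pc3: +8 =48
r26=11010 pc3: +8 =56
r27=11011 pc4: +16 =72
r28=11100 pc3: +8 =80
r29=11101 pc4: +16 =96
r30=11110 pc4: +16 =112
r31=11111 pc5: +32 =144
r32=100000 pc1: +2 =146
r33=100001 pc2: +4 =150
r34=100010 pc2: +4 =154
r35=100011 pc3: +8 =162
r36=100100 pc2: +4 =166
r37=100101 pc3: +8 =174
r38=100110 pc3: +8 =182
r39=100111 pc4: +16 =198
r40=101000 pc2: +4 =202
r41=101001 pc3: +8 =210
r42=101010 pc3: +8 =218
r43=101011 pc4: +16 =234
r44=101100 pc3: +8 =242
r45=101101 pc4: +16 =258
r46=101110 pc4: +16 =274
r47=101111 pc5: +32 =306
r48=110000 pc2: +4 =310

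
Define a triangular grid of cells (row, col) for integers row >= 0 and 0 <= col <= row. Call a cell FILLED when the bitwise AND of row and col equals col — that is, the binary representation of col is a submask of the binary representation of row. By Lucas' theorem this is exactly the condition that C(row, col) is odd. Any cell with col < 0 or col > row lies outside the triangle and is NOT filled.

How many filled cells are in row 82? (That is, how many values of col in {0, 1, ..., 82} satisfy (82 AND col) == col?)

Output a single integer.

Answer: 8

Derivation:
82 in binary = 1010010
popcount(82) = number of 1-bits in 1010010 = 3
A col c satisfies (82 AND c) == c iff every set bit of c is also set in 82; each of the 3 set bits of 82 can independently be on or off in c.
count = 2^3 = 8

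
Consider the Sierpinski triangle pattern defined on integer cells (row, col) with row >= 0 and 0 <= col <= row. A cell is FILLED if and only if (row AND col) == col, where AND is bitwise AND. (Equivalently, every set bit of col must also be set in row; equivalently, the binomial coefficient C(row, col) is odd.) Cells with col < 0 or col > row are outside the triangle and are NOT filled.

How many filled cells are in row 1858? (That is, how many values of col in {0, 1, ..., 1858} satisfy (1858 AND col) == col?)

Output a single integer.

Answer: 32

Derivation:
1858 in binary = 11101000010
popcount(1858) = number of 1-bits in 11101000010 = 5
A col c satisfies (1858 AND c) == c iff every set bit of c is also set in 1858; each of the 5 set bits of 1858 can independently be on or off in c.
count = 2^5 = 32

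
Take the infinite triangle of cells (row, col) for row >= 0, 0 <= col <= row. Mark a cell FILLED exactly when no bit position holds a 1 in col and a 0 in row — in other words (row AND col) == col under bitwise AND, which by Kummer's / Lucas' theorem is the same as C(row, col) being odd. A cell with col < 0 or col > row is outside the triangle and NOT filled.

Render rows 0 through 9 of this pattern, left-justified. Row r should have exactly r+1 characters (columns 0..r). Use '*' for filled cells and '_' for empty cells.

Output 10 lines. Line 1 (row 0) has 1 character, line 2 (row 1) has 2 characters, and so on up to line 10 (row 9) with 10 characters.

r0=0: *
r1=1: **
r2=10: *_*
r3=11: ****
r4=100: *___*
r5=101: **__**
r6=110: *_*_*_*
r7=111: ********
r8=1000: *_______*
r9=1001: **______**

Answer: *
**
*_*
****
*___*
**__**
*_*_*_*
********
*_______*
**______**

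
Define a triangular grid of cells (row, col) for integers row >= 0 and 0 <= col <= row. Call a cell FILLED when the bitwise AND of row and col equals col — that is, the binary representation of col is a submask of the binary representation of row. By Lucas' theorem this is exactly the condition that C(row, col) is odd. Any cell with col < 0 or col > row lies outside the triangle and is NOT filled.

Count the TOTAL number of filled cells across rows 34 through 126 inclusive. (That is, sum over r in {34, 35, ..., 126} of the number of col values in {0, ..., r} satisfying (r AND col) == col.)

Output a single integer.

r34=100010 pc2: +4 =4
r35=100011 pc3: +8 =12
r36=100100 pc2: +4 =16
r37=100101 pc3: +8 =24
r38=100110 pc3: +8 =32
r39=100111 pc4: +16 =48
r40=101000 pc2: +4 =52
r41=101001 pc3: +8 =60
r42=101010 pc3: +8 =68
r43=101011 pc4: +16 =84
r44=101100 pc3: +8 =92
r45=101101 pc4: +16 =108
r46=101110 pc4: +16 =124
r47=101111 pc5: +32 =156
r48=110000 pc2: +4 =160
r49=110001 pc3: +8 =168
r50=110010 pc3: +8 =176
r51=110011 pc4: +16 =192
r52=110100 pc3: +8 =200
r53=110101 pc4: +16 =216
r54=110110 pc4: +16 =232
r55=110111 pc5: +32 =264
r56=111000 pc3: +8 =272
r57=111001 pc4: +16 =288
r58=111010 pc4: +16 =304
r59=111011 pc5: +32 =336
r60=111100 pc4: +16 =352
r61=111101 pc5: +32 =384
r62=111110 pc5: +32 =416
r63=111111 pc6: +64 =480
r64=1000000 pc1: +2 =482
r65=1000001 pc2: +4 =486
r66=1000010 pc2: +4 =490
r67=1000011 pc3: +8 =498
r68=1000100 pc2: +4 =502
r69=1000101 pc3: +8 =510
r70=1000110 pc3: +8 =518
r71=1000111 pc4: +16 =534
r72=1001000 pc2: +4 =538
r73=1001001 pc3: +8 =546
r74=1001010 pc3: +8 =554
r75=1001011 pc4: +16 =570
r76=1001100 pc3: +8 =578
r77=1001101 pc4: +16 =594
r78=1001110 pc4: +16 =610
r79=1001111 pc5: +32 =642
r80=1010000 pc2: +4 =646
r81=1010001 pc3: +8 =654
r82=1010010 pc3: +8 =662
r83=1010011 pc4: +16 =678
r84=1010100 pc3: +8 =686
r85=1010101 pc4: +16 =702
r86=1010110 pc4: +16 =718
r87=1010111 pc5: +32 =750
r88=1011000 pc3: +8 =758
r89=1011001 pc4: +16 =774
r90=1011010 pc4: +16 =790
r91=1011011 pc5: +32 =822
r92=1011100 pc4: +16 =838
r93=1011101 pc5: +32 =870
r94=1011110 pc5: +32 =902
r95=1011111 pc6: +64 =966
r96=1100000 pc2: +4 =970
r97=1100001 pc3: +8 =978
r98=1100010 pc3: +8 =986
r99=1100011 pc4: +16 =1002
r100=1100100 pc3: +8 =1010
r101=1100101 pc4: +16 =1026
r102=1100110 pc4: +16 =1042
r103=1100111 pc5: +32 =1074
r104=1101000 pc3: +8 =1082
r105=1101001 pc4: +16 =1098
r106=1101010 pc4: +16 =1114
r107=1101011 pc5: +32 =1146
r108=1101100 pc4: +16 =1162
r109=1101101 pc5: +32 =1194
r110=1101110 pc5: +32 =1226
r111=1101111 pc6: +64 =1290
r112=1110000 pc3: +8 =1298
r113=1110001 pc4: +16 =1314
r114=1110010 pc4: +16 =1330
r115=1110011 pc5: +32 =1362
r116=1110100 pc4: +16 =1378
r117=1110101 pc5: +32 =1410
r118=1110110 pc5: +32 =1442
r119=1110111 pc6: +64 =1506
r120=1111000 pc4: +16 =1522
r121=1111001 pc5: +32 =1554
r122=1111010 pc5: +32 =1586
r123=1111011 pc6: +64 =1650
r124=1111100 pc5: +32 =1682
r125=1111101 pc6: +64 =1746
r126=1111110 pc6: +64 =1810

Answer: 1810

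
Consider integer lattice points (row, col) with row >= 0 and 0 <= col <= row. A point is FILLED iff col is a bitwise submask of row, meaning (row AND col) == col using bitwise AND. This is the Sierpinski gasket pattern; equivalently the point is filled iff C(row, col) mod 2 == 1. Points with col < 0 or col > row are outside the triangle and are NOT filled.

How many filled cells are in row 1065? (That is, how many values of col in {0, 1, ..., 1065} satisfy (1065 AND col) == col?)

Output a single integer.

1065 in binary = 10000101001
popcount(1065) = number of 1-bits in 10000101001 = 4
A col c satisfies (1065 AND c) == c iff every set bit of c is also set in 1065; each of the 4 set bits of 1065 can independently be on or off in c.
count = 2^4 = 16

Answer: 16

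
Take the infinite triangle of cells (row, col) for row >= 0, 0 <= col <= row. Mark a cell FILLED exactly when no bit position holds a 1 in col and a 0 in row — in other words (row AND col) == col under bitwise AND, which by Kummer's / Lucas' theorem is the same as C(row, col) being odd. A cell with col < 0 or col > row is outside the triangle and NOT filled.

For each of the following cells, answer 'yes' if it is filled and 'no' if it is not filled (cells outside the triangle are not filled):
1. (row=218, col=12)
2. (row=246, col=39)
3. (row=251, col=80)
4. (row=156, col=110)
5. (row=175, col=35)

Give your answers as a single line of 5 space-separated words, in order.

(218,12): row=0b11011010, col=0b1100, row AND col = 0b1000 = 8; 8 != 12 -> empty
(246,39): row=0b11110110, col=0b100111, row AND col = 0b100110 = 38; 38 != 39 -> empty
(251,80): row=0b11111011, col=0b1010000, row AND col = 0b1010000 = 80; 80 == 80 -> filled
(156,110): row=0b10011100, col=0b1101110, row AND col = 0b1100 = 12; 12 != 110 -> empty
(175,35): row=0b10101111, col=0b100011, row AND col = 0b100011 = 35; 35 == 35 -> filled

Answer: no no yes no yes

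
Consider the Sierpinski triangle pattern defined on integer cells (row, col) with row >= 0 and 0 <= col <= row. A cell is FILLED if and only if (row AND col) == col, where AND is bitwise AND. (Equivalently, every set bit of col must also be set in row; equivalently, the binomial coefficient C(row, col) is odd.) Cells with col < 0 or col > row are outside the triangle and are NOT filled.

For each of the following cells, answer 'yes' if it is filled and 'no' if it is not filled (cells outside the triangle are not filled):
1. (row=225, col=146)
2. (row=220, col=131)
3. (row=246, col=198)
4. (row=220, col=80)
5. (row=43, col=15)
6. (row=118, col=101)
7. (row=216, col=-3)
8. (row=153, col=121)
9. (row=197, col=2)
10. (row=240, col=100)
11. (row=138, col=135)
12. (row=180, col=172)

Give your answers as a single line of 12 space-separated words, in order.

Answer: no no yes yes no no no no no no no no

Derivation:
(225,146): row=0b11100001, col=0b10010010, row AND col = 0b10000000 = 128; 128 != 146 -> empty
(220,131): row=0b11011100, col=0b10000011, row AND col = 0b10000000 = 128; 128 != 131 -> empty
(246,198): row=0b11110110, col=0b11000110, row AND col = 0b11000110 = 198; 198 == 198 -> filled
(220,80): row=0b11011100, col=0b1010000, row AND col = 0b1010000 = 80; 80 == 80 -> filled
(43,15): row=0b101011, col=0b1111, row AND col = 0b1011 = 11; 11 != 15 -> empty
(118,101): row=0b1110110, col=0b1100101, row AND col = 0b1100100 = 100; 100 != 101 -> empty
(216,-3): col outside [0, 216] -> not filled
(153,121): row=0b10011001, col=0b1111001, row AND col = 0b11001 = 25; 25 != 121 -> empty
(197,2): row=0b11000101, col=0b10, row AND col = 0b0 = 0; 0 != 2 -> empty
(240,100): row=0b11110000, col=0b1100100, row AND col = 0b1100000 = 96; 96 != 100 -> empty
(138,135): row=0b10001010, col=0b10000111, row AND col = 0b10000010 = 130; 130 != 135 -> empty
(180,172): row=0b10110100, col=0b10101100, row AND col = 0b10100100 = 164; 164 != 172 -> empty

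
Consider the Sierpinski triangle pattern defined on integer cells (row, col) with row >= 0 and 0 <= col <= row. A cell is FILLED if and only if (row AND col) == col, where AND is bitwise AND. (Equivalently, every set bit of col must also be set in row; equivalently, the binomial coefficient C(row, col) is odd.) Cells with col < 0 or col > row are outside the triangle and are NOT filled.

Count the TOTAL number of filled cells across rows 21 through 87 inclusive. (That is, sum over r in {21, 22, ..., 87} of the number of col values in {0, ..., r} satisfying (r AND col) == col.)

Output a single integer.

r21=10101 pc3: +8 =8
r22=10110 pc3: +8 =16
r23=10111 pc4: +16 =32
r24=11000 pc2: +4 =36
r25=11001 pc3: +8 =44
r26=11010 pc3: +8 =52
r27=11011 pc4: +16 =68
r28=11100 pc3: +8 =76
r29=11101 pc4: +16 =92
r30=11110 pc4: +16 =108
r31=11111 pc5: +32 =140
r32=100000 pc1: +2 =142
r33=100001 pc2: +4 =146
r34=100010 pc2: +4 =150
r35=100011 pc3: +8 =158
r36=100100 pc2: +4 =162
r37=100101 pc3: +8 =170
r38=100110 pc3: +8 =178
r39=100111 pc4: +16 =194
r40=101000 pc2: +4 =198
r41=101001 pc3: +8 =206
r42=101010 pc3: +8 =214
r43=101011 pc4: +16 =230
r44=101100 pc3: +8 =238
r45=101101 pc4: +16 =254
r46=101110 pc4: +16 =270
r47=101111 pc5: +32 =302
r48=110000 pc2: +4 =306
r49=110001 pc3: +8 =314
r50=110010 pc3: +8 =322
r51=110011 pc4: +16 =338
r52=110100 pc3: +8 =346
r53=110101 pc4: +16 =362
r54=110110 pc4: +16 =378
r55=110111 pc5: +32 =410
r56=111000 pc3: +8 =418
r57=111001 pc4: +16 =434
r58=111010 pc4: +16 =450
r59=111011 pc5: +32 =482
r60=111100 pc4: +16 =498
r61=111101 pc5: +32 =530
r62=111110 pc5: +32 =562
r63=111111 pc6: +64 =626
r64=1000000 pc1: +2 =628
r65=1000001 pc2: +4 =632
r66=1000010 pc2: +4 =636
r67=1000011 pc3: +8 =644
r68=1000100 pc2: +4 =648
r69=1000101 pc3: +8 =656
r70=1000110 pc3: +8 =664
r71=1000111 pc4: +16 =680
r72=1001000 pc2: +4 =684
r73=1001001 pc3: +8 =692
r74=1001010 pc3: +8 =700
r75=1001011 pc4: +16 =716
r76=1001100 pc3: +8 =724
r77=1001101 pc4: +16 =740
r78=1001110 pc4: +16 =756
r79=1001111 pc5: +32 =788
r80=1010000 pc2: +4 =792
r81=1010001 pc3: +8 =800
r82=1010010 pc3: +8 =808
r83=1010011 pc4: +16 =824
r84=1010100 pc3: +8 =832
r85=1010101 pc4: +16 =848
r86=1010110 pc4: +16 =864
r87=1010111 pc5: +32 =896

Answer: 896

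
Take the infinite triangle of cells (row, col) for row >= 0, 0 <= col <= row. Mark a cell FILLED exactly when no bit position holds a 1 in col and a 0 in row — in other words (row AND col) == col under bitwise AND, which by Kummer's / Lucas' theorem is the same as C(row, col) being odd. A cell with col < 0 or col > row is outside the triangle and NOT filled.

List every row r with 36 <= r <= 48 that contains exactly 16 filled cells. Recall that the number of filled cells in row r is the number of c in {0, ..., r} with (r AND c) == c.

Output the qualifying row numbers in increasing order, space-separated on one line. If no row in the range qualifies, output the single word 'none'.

Row r has 2^popcount(r) filled cells, so we need popcount(r) = log2(16) = 4.
Scan r = 36..48 and keep those with exactly 4 one-bits:
r=36=100100 popcount=2 -> skip
r=37=100101 popcount=3 -> skip
r=38=100110 popcount=3 -> skip
r=39=100111 popcount=4 -> KEEP
r=40=101000 popcount=2 -> skip
r=41=101001 popcount=3 -> skip
r=42=101010 popcount=3 -> skip
r=43=101011 popcount=4 -> KEEP
r=44=101100 popcount=3 -> skip
r=45=101101 popcount=4 -> KEEP
r=46=101110 popcount=4 -> KEEP
r=47=101111 popcount=5 -> skip
r=48=110000 popcount=2 -> skip
Kept rows: 39 43 45 46

Answer: 39 43 45 46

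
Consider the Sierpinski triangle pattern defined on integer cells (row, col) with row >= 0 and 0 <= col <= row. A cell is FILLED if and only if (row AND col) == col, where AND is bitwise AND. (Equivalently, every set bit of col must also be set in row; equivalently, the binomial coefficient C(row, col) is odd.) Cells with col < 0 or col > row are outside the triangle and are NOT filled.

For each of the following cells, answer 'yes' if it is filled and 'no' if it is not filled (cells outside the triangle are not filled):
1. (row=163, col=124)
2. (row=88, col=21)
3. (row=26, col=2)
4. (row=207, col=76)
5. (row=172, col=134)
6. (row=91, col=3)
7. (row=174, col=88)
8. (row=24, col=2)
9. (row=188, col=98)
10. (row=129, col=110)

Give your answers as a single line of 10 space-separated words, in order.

Answer: no no yes yes no yes no no no no

Derivation:
(163,124): row=0b10100011, col=0b1111100, row AND col = 0b100000 = 32; 32 != 124 -> empty
(88,21): row=0b1011000, col=0b10101, row AND col = 0b10000 = 16; 16 != 21 -> empty
(26,2): row=0b11010, col=0b10, row AND col = 0b10 = 2; 2 == 2 -> filled
(207,76): row=0b11001111, col=0b1001100, row AND col = 0b1001100 = 76; 76 == 76 -> filled
(172,134): row=0b10101100, col=0b10000110, row AND col = 0b10000100 = 132; 132 != 134 -> empty
(91,3): row=0b1011011, col=0b11, row AND col = 0b11 = 3; 3 == 3 -> filled
(174,88): row=0b10101110, col=0b1011000, row AND col = 0b1000 = 8; 8 != 88 -> empty
(24,2): row=0b11000, col=0b10, row AND col = 0b0 = 0; 0 != 2 -> empty
(188,98): row=0b10111100, col=0b1100010, row AND col = 0b100000 = 32; 32 != 98 -> empty
(129,110): row=0b10000001, col=0b1101110, row AND col = 0b0 = 0; 0 != 110 -> empty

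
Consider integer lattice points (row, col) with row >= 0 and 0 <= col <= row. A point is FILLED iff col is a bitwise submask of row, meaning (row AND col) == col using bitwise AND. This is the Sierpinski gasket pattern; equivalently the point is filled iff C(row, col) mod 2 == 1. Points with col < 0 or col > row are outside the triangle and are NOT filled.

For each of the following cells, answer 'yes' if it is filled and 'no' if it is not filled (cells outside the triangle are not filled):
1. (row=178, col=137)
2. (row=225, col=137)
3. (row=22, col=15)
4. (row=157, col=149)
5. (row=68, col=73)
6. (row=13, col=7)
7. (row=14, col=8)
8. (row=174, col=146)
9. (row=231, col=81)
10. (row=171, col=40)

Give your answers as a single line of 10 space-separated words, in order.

(178,137): row=0b10110010, col=0b10001001, row AND col = 0b10000000 = 128; 128 != 137 -> empty
(225,137): row=0b11100001, col=0b10001001, row AND col = 0b10000001 = 129; 129 != 137 -> empty
(22,15): row=0b10110, col=0b1111, row AND col = 0b110 = 6; 6 != 15 -> empty
(157,149): row=0b10011101, col=0b10010101, row AND col = 0b10010101 = 149; 149 == 149 -> filled
(68,73): col outside [0, 68] -> not filled
(13,7): row=0b1101, col=0b111, row AND col = 0b101 = 5; 5 != 7 -> empty
(14,8): row=0b1110, col=0b1000, row AND col = 0b1000 = 8; 8 == 8 -> filled
(174,146): row=0b10101110, col=0b10010010, row AND col = 0b10000010 = 130; 130 != 146 -> empty
(231,81): row=0b11100111, col=0b1010001, row AND col = 0b1000001 = 65; 65 != 81 -> empty
(171,40): row=0b10101011, col=0b101000, row AND col = 0b101000 = 40; 40 == 40 -> filled

Answer: no no no yes no no yes no no yes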